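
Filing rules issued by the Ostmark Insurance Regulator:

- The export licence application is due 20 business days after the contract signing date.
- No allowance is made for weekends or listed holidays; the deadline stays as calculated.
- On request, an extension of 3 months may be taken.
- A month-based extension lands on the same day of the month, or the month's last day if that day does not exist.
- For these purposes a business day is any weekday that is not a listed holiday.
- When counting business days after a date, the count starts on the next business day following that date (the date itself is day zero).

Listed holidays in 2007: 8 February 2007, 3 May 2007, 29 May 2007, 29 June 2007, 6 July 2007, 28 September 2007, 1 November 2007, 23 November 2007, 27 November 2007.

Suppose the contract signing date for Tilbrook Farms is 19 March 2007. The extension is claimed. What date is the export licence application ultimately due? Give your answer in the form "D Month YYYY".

16 July 2007

20 business days after 19 March 2007, excluding weekends and holidays, is 16 April 2007.
16 April 2007 falls on a Monday. The rules make no weekend/holiday allowance, so it remains 16 April 2007.
The 3 months extension carries 16 April 2007 to 16 July 2007.
16 July 2007 is a Monday; no weekend or holiday adjustment applies.
Final deadline: 16 July 2007.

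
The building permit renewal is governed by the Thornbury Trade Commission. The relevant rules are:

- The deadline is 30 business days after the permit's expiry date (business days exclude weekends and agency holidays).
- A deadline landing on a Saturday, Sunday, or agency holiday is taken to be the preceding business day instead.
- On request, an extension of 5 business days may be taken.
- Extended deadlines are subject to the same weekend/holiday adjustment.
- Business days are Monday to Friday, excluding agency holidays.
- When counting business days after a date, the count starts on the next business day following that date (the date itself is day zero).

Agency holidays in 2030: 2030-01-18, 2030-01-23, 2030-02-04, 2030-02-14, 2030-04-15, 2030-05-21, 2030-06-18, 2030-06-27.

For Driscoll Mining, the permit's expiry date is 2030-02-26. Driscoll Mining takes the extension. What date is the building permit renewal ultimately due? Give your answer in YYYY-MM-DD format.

Counting 30 business days after 2030-02-26 (skipping weekends and listed holidays) reaches 2030-04-09.
2030-04-09 is a Tuesday and not a listed holiday, so it stands.
The 5-business-day extension runs from 2030-04-09 to 2030-04-17.
2030-04-17 falls on a Wednesday, which is a business day, so no adjustment is needed.
Deadline: 2030-04-17.

2030-04-17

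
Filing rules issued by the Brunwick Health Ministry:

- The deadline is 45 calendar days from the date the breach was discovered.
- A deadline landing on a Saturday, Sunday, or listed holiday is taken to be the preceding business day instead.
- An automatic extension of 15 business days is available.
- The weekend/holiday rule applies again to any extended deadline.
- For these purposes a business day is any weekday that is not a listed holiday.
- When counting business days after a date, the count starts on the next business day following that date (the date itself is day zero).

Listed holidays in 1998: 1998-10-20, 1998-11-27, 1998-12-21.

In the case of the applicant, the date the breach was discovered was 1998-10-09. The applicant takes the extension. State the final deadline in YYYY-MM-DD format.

Trigger date 1998-10-09 + 45 calendar days = 1998-11-23.
Since 1998-11-23 is a Monday and not a holiday, the date is unchanged.
Applying the 15-business-day extension: 15 business days after 1998-11-23 is 1998-12-15.
1998-12-15 falls on a Tuesday, which is a business day, so no adjustment is needed.
The final due date is 1998-12-15.

1998-12-15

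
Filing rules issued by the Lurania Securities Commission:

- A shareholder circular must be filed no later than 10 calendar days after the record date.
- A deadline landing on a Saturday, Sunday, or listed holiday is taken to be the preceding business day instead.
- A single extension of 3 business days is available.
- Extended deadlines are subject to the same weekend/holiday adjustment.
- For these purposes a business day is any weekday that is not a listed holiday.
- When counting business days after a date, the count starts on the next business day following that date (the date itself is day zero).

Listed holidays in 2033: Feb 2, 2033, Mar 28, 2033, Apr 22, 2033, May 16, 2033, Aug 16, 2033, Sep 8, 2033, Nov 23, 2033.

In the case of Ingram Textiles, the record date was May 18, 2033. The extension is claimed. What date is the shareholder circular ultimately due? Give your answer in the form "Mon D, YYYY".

10 calendar days after May 18, 2033 is May 28, 2033.
Because May 28, 2033 is a Saturday, the deadline becomes May 27, 2033 (Friday).
Counting 3 further business days from May 27, 2033 reaches Jun 1, 2033.
Jun 1, 2033 (Wednesday) is already a business day.
So the filing is due Jun 1, 2033.

Jun 1, 2033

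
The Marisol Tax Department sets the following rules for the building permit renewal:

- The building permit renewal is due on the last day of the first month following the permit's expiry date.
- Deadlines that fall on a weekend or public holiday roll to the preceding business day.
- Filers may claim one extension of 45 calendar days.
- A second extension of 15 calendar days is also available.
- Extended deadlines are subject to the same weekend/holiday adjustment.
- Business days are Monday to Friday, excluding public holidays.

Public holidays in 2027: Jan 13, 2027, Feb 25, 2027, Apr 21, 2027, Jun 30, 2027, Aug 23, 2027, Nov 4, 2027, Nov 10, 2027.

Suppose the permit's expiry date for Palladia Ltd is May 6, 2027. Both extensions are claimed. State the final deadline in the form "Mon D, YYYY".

1 month after May 6, 2027 is June 2027; that month ends on Jun 30, 2027.
Because Jun 30, 2027 is a listed holiday, the deadline becomes Jun 29, 2027 (Tuesday).
Add the 45 calendar-day extension to Jun 29, 2027: Aug 13, 2027.
Aug 13, 2027 falls on a Friday, which is a business day, so no adjustment is needed.
With the 15-day extension, Aug 13, 2027 becomes Aug 28, 2027.
Aug 28, 2027 falls on a Saturday. Rolling to the preceding business day gives Aug 27, 2027, a Friday.
Final deadline: Aug 27, 2027.

Aug 27, 2027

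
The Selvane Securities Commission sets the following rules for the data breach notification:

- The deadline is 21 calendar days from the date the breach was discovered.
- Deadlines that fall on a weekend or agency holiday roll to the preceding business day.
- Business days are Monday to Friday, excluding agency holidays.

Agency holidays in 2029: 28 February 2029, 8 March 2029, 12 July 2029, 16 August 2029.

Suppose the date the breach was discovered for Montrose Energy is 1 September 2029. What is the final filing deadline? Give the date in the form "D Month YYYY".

21 September 2029

Adding 21 calendar days to 1 September 2029 gives 22 September 2029.
22 September 2029 falls on a Saturday. Rolling to the preceding business day gives 21 September 2029, a Friday.
Deadline: 21 September 2029.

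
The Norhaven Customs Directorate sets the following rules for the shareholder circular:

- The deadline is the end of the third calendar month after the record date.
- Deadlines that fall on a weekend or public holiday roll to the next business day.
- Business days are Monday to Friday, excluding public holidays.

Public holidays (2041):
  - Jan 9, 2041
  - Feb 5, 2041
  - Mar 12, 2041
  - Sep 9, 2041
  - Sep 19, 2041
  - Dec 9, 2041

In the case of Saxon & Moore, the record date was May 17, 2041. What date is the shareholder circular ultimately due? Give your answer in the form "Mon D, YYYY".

Sep 2, 2041

3 months after May 17, 2041 falls in August 2041; the last day of that month is Aug 31, 2041.
Aug 31, 2041 falls on a Saturday. Rolling to the next business day gives Sep 2, 2041, a Monday.
So the filing is due Sep 2, 2041.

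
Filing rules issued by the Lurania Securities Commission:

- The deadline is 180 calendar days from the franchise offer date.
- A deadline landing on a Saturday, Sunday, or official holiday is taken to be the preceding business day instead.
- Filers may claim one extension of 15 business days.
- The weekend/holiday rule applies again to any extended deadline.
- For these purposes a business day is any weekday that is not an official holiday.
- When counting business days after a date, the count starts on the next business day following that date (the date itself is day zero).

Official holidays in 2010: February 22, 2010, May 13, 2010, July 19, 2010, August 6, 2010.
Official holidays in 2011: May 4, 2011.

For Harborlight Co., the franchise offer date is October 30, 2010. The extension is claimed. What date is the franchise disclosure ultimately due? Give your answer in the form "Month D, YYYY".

Adding 180 calendar days to October 30, 2010 gives April 28, 2011.
April 28, 2011 (Thursday) is already a business day.
Counting 15 further business days from April 28, 2011 reaches May 20, 2011.
Since May 20, 2011 is a Friday and not a holiday, the date is unchanged.
So the filing is due May 20, 2011.

May 20, 2011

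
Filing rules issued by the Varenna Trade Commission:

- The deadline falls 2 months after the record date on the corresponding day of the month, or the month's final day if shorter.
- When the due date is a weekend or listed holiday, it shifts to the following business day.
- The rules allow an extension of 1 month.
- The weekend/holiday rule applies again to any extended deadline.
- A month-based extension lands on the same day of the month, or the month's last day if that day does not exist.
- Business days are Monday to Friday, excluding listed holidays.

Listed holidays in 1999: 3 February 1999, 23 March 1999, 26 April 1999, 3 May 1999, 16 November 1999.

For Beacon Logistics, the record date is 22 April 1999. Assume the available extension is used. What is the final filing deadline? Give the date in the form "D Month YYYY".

2 months from 22 April 1999 is 22 June 1999.
22 June 1999 (Tuesday) is already a business day.
Add 1 month to 22 June 1999: 22 July 1999.
Since 22 July 1999 is a Thursday and not a holiday, the date is unchanged.
So the filing is due 22 July 1999.

22 July 1999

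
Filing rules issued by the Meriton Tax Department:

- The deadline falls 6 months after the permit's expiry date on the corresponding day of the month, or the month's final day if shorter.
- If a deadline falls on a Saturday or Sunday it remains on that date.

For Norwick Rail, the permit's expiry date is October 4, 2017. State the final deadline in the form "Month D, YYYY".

6 months after October 4, 2017, on the same day of the month, is April 4, 2018.
April 4, 2018 falls on a Wednesday. The rules make no weekend/holiday allowance, so it remains April 4, 2018.
The final due date is April 4, 2018.

April 4, 2018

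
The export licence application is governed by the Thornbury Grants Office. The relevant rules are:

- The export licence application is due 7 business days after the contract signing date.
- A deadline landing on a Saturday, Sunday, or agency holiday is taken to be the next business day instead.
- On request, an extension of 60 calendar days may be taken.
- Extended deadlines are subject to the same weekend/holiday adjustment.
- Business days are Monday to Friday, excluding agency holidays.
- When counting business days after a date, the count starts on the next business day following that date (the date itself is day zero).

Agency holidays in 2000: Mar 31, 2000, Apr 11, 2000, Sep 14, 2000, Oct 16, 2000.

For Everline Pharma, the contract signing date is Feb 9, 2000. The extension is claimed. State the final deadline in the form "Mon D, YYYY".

7 business days after Feb 9, 2000, excluding weekends and holidays, is Feb 18, 2000.
Feb 18, 2000 (Friday) is already a business day.
Applying the 60-calendar-day extension: Feb 18, 2000 + 60 days = Apr 18, 2000.
Apr 18, 2000 is a Tuesday and not a listed holiday, so it stands.
So the filing is due Apr 18, 2000.

Apr 18, 2000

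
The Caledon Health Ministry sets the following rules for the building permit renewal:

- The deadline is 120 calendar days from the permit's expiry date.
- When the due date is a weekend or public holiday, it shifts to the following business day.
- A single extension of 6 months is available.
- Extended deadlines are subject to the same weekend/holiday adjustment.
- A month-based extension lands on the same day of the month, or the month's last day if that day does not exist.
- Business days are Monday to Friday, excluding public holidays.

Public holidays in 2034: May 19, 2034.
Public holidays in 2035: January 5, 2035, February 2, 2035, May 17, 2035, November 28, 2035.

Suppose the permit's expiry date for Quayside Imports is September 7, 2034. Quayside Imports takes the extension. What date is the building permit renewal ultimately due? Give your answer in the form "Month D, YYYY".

From September 7, 2034, 120 calendar days later is January 5, 2035.
January 5, 2035 is a listed holiday; the next business day is January 8, 2035 (Monday).
Applying the 6 months extension: 6 months after January 8, 2035 is July 8, 2035.
July 8, 2035 is a Sunday; the next business day is July 9, 2035 (Monday).
Final deadline: July 9, 2035.

July 9, 2035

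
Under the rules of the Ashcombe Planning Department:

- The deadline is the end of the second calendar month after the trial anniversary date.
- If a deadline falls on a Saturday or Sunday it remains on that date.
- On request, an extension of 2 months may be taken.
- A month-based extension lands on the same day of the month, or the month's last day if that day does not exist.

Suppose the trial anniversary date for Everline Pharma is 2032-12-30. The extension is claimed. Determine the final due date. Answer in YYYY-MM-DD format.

The second month after 2032-12-30 is February 2033, whose last day is 2033-02-28.
2033-02-28 is a Monday; no weekend or holiday adjustment applies.
Add 2 months to 2033-02-28: 2033-04-28.
2033-04-28 is a Thursday; no weekend or holiday adjustment applies.
Final deadline: 2033-04-28.

2033-04-28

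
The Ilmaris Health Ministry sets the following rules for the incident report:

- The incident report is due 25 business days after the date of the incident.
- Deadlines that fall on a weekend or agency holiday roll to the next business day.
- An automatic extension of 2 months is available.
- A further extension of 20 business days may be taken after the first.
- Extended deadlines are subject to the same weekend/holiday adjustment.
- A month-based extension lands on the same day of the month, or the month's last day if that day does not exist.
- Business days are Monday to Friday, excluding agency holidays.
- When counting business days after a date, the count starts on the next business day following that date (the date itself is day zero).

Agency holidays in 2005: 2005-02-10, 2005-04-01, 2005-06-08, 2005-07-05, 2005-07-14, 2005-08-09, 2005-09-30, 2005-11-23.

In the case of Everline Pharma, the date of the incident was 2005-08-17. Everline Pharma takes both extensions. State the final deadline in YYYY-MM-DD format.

2005-12-20

25 business days after 2005-08-17, excluding weekends and holidays, is 2005-09-21.
2005-09-21 (Wednesday) is already a business day.
Applying the 2 months extension: 2 months after 2005-09-21 is 2005-11-21.
Since 2005-11-21 is a Monday and not a holiday, the date is unchanged.
Counting 20 further business days from 2005-11-21 reaches 2005-12-20.
Since 2005-12-20 is a Tuesday and not a holiday, the date is unchanged.
Final deadline: 2005-12-20.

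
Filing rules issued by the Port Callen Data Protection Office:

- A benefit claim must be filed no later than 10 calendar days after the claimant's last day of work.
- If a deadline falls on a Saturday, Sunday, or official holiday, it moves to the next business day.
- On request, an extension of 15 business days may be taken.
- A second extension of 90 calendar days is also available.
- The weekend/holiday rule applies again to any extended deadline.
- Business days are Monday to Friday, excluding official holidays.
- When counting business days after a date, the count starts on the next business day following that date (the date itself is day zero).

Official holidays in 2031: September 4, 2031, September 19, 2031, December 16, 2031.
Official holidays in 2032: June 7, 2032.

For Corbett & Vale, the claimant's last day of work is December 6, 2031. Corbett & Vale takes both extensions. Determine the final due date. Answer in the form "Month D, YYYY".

April 6, 2032

Trigger date December 6, 2031 + 10 calendar days = December 16, 2031.
Because December 16, 2031 is a listed holiday, the deadline becomes December 17, 2031 (Wednesday).
The 15-business-day extension runs from December 17, 2031 to January 7, 2032.
January 7, 2032 falls on a Wednesday, which is a business day, so no adjustment is needed.
With the 90-day extension, January 7, 2032 becomes April 6, 2032.
Since April 6, 2032 is a Tuesday and not a holiday, the date is unchanged.
The final due date is April 6, 2032.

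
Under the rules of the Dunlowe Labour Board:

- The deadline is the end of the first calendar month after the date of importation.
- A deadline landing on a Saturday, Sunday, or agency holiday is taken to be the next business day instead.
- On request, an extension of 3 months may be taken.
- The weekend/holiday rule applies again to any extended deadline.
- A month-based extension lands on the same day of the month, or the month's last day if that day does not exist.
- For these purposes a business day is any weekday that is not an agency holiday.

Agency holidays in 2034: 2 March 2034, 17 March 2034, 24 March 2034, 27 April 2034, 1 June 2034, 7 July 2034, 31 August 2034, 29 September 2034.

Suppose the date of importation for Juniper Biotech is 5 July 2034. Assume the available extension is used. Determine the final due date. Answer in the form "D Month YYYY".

1 December 2034

The first month after 5 July 2034 is August 2034, whose last day is 31 August 2034.
31 August 2034 is a listed holiday, so it moves to the next business day, 1 September 2034 (Friday).
Applying the 3 months extension: 3 months after 1 September 2034 is 1 December 2034.
1 December 2034 falls on a Friday, which is a business day, so no adjustment is needed.
Final deadline: 1 December 2034.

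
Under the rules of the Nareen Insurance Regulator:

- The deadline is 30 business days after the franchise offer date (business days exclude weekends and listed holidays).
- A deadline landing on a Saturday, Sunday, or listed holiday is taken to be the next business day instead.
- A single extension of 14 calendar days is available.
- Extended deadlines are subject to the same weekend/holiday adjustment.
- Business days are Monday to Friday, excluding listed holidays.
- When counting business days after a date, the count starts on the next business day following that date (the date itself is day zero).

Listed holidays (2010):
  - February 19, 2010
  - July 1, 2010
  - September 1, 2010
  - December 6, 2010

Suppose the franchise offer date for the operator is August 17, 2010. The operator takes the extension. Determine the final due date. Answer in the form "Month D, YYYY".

October 13, 2010

Starting the day after August 17, 2010 and counting 30 business days lands on September 29, 2010.
September 29, 2010 falls on a Wednesday, which is a business day, so no adjustment is needed.
Add the 14 calendar-day extension to September 29, 2010: October 13, 2010.
October 13, 2010 (Wednesday) is already a business day.
Final deadline: October 13, 2010.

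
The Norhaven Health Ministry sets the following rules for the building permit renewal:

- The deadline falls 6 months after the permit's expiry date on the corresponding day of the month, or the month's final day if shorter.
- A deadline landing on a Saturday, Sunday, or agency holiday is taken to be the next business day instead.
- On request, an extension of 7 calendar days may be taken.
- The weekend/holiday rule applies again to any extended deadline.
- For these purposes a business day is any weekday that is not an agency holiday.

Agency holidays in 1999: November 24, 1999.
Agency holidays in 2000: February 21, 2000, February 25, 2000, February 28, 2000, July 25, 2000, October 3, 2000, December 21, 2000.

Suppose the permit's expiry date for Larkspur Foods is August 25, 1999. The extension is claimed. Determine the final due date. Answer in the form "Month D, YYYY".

6 months after August 25, 1999, on the same day of the month, is February 25, 2000.
February 25, 2000 is a listed holiday; the next business day is February 29, 2000 (Tuesday).
The 7-calendar-day extension moves the deadline from February 29, 2000 to March 7, 2000.
March 7, 2000 (Tuesday) is already a business day.
Deadline: March 7, 2000.

March 7, 2000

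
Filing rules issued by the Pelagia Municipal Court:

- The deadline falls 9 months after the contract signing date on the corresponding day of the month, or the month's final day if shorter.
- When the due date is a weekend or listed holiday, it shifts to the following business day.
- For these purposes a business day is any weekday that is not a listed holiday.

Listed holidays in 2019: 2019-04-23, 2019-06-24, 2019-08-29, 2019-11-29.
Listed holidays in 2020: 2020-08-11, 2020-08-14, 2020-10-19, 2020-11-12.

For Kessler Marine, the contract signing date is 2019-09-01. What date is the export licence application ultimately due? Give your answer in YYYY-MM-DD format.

2020-06-01

9 months after 2019-09-01, on the same day of the month, is 2020-06-01.
2020-06-01 is a Monday and not a listed holiday, so it stands.
The final due date is 2020-06-01.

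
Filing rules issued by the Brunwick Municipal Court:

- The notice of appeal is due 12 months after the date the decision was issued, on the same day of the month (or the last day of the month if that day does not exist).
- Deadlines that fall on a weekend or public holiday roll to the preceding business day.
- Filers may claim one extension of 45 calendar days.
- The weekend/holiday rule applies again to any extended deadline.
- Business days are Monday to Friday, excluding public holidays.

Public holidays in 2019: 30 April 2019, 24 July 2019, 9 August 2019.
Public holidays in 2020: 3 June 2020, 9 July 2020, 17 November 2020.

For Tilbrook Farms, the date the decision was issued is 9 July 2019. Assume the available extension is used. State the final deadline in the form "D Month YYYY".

21 August 2020

12 months after 9 July 2019, on the same day of the month, is 9 July 2020.
9 July 2020 is a listed holiday, so it moves to the preceding business day, 8 July 2020 (Wednesday).
Applying the 45-calendar-day extension: 8 July 2020 + 45 days = 22 August 2020.
22 August 2020 is a Saturday, so it moves to the preceding business day, 21 August 2020 (Friday).
Final deadline: 21 August 2020.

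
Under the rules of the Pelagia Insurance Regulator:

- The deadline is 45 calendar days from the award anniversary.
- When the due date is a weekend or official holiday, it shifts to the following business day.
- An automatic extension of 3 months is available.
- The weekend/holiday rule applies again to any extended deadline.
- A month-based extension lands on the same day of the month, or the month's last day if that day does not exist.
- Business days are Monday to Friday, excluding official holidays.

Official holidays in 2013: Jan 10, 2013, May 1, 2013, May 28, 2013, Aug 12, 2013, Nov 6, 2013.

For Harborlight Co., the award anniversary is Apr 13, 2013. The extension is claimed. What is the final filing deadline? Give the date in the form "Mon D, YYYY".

From Apr 13, 2013, 45 calendar days later is May 28, 2013.
May 28, 2013 falls on a listed holiday. Rolling to the next business day gives May 29, 2013, a Wednesday.
The 3 months extension carries May 29, 2013 to Aug 29, 2013.
Aug 29, 2013 (Thursday) is already a business day.
So the filing is due Aug 29, 2013.

Aug 29, 2013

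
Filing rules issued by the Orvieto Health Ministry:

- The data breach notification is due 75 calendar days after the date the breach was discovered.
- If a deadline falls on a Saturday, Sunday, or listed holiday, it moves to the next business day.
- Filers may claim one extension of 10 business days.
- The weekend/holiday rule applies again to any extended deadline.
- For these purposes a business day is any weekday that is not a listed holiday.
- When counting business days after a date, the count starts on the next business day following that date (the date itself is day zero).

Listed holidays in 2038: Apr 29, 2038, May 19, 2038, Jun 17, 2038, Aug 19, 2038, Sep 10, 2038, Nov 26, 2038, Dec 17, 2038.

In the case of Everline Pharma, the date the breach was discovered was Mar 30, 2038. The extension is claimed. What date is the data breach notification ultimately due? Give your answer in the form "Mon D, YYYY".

Adding 75 calendar days to Mar 30, 2038 gives Jun 13, 2038.
Because Jun 13, 2038 is a Sunday, the deadline becomes Jun 14, 2038 (Monday).
The 10-business-day extension runs from Jun 14, 2038 to Jun 29, 2038.
Jun 29, 2038 (Tuesday) is already a business day.
So the filing is due Jun 29, 2038.

Jun 29, 2038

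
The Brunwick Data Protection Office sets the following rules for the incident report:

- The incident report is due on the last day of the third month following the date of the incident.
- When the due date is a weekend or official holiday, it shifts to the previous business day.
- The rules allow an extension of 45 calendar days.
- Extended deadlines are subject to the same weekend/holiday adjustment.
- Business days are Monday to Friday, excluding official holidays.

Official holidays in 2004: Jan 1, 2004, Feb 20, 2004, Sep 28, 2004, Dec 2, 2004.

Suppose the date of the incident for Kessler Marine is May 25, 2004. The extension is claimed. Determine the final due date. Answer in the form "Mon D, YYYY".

Oct 15, 2004

The third month after May 25, 2004 is August 2004, whose last day is Aug 31, 2004.
Aug 31, 2004 is a Tuesday and not a listed holiday, so it stands.
With the 45-day extension, Aug 31, 2004 becomes Oct 15, 2004.
Oct 15, 2004 (Friday) is already a business day.
Deadline: Oct 15, 2004.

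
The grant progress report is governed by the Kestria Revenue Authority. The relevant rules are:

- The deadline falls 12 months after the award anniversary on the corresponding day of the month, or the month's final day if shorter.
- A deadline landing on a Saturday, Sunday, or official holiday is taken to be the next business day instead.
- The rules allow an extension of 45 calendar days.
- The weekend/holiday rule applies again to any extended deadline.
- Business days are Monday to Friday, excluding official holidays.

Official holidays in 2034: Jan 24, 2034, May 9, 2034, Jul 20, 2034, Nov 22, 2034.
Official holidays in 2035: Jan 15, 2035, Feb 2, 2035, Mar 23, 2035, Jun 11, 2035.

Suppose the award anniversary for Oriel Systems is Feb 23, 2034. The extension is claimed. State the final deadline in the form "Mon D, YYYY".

Moving 12 months forward from Feb 23, 2034 on the corresponding day gives Feb 23, 2035.
Since Feb 23, 2035 is a Friday and not a holiday, the date is unchanged.
With the 45-day extension, Feb 23, 2035 becomes Apr 9, 2035.
Apr 9, 2035 falls on a Monday, which is a business day, so no adjustment is needed.
The final due date is Apr 9, 2035.

Apr 9, 2035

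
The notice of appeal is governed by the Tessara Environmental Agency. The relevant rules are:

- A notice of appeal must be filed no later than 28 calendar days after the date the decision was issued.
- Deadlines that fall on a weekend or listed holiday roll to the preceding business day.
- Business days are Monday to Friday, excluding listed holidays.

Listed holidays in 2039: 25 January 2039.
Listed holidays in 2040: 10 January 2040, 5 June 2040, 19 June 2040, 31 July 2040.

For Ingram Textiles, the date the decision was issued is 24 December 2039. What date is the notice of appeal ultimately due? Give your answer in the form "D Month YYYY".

20 January 2040

28 calendar days after 24 December 2039 is 21 January 2040.
Because 21 January 2040 is a Saturday, the deadline becomes 20 January 2040 (Friday).
So the filing is due 20 January 2040.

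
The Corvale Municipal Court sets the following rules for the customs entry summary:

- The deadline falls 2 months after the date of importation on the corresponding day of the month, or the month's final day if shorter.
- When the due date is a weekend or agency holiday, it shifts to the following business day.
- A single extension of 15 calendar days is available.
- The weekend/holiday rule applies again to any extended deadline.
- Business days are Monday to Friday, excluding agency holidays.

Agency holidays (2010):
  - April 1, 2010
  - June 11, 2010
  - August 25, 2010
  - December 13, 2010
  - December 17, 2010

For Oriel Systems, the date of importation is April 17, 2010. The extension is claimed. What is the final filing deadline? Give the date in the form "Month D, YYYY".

July 2, 2010

2 months from April 17, 2010 is June 17, 2010.
June 17, 2010 is a Thursday and not a listed holiday, so it stands.
Add the 15 calendar-day extension to June 17, 2010: July 2, 2010.
Since July 2, 2010 is a Friday and not a holiday, the date is unchanged.
Final deadline: July 2, 2010.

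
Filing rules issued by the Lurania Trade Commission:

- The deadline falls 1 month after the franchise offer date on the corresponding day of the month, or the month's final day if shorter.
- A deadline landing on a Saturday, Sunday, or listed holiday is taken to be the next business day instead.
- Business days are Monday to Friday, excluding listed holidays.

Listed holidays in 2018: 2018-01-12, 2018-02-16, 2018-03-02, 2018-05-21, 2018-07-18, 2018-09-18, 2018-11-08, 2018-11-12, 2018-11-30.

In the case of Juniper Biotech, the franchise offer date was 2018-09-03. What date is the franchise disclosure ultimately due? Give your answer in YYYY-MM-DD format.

2018-10-03

1 month after 2018-09-03, on the same day of the month, is 2018-10-03.
Since 2018-10-03 is a Wednesday and not a holiday, the date is unchanged.
The final due date is 2018-10-03.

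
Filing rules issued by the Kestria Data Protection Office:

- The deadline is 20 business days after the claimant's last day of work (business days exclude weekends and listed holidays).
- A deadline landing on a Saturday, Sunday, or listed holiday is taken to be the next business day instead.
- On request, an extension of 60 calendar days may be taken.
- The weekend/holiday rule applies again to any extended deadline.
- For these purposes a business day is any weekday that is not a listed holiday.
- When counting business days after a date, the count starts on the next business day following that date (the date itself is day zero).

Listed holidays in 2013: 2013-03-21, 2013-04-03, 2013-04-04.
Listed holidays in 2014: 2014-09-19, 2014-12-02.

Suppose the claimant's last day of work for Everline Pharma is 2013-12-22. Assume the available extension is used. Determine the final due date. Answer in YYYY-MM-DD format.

20 business days after 2013-12-22, excluding weekends and holidays, is 2014-01-17.
2014-01-17 is a Friday and not a listed holiday, so it stands.
With the 60-day extension, 2014-01-17 becomes 2014-03-18.
2014-03-18 is a Tuesday and not a listed holiday, so it stands.
Final deadline: 2014-03-18.

2014-03-18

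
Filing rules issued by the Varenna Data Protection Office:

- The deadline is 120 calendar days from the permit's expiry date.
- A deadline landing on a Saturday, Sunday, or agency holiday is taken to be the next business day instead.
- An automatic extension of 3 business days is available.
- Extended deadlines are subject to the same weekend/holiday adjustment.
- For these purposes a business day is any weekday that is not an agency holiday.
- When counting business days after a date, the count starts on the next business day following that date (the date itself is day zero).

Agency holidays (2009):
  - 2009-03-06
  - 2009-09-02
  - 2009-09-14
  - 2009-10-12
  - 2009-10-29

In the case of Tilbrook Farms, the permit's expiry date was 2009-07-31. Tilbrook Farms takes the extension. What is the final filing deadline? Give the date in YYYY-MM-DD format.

2009-12-03

From 2009-07-31, 120 calendar days later is 2009-11-28.
2009-11-28 is a Saturday, so it moves to the next business day, 2009-11-30 (Monday).
The 3-business-day extension runs from 2009-11-30 to 2009-12-03.
2009-12-03 is a Thursday and not a listed holiday, so it stands.
Final deadline: 2009-12-03.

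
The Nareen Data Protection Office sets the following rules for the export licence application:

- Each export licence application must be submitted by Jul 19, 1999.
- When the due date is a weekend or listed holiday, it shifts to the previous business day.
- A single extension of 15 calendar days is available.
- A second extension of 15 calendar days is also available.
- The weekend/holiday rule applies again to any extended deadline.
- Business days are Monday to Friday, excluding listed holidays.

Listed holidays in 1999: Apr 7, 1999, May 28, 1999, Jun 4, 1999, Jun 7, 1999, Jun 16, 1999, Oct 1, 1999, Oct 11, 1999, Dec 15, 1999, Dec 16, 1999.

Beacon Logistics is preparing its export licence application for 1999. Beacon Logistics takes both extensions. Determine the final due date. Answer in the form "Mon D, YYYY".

The stated deadline is Jul 19, 1999.
Jul 19, 1999 is a Monday and not a listed holiday, so it stands.
Add the 15 calendar-day extension to Jul 19, 1999: Aug 3, 1999.
Aug 3, 1999 (Tuesday) is already a business day.
With the 15-day extension, Aug 3, 1999 becomes Aug 18, 1999.
Aug 18, 1999 (Wednesday) is already a business day.
The final due date is Aug 18, 1999.

Aug 18, 1999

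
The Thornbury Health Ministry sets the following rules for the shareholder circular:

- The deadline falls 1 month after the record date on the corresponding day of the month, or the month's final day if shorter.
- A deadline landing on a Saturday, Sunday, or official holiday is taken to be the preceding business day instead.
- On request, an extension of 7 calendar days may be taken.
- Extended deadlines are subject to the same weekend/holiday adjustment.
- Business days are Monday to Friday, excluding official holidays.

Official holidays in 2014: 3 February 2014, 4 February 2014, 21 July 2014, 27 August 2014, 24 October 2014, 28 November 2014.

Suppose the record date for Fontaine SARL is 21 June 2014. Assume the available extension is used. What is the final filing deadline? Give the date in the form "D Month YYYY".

25 July 2014

Moving 1 month forward from 21 June 2014 on the corresponding day gives 21 July 2014.
21 July 2014 is a listed holiday, so it moves to the preceding business day, 18 July 2014 (Friday).
Add the 7 calendar-day extension to 18 July 2014: 25 July 2014.
25 July 2014 falls on a Friday, which is a business day, so no adjustment is needed.
So the filing is due 25 July 2014.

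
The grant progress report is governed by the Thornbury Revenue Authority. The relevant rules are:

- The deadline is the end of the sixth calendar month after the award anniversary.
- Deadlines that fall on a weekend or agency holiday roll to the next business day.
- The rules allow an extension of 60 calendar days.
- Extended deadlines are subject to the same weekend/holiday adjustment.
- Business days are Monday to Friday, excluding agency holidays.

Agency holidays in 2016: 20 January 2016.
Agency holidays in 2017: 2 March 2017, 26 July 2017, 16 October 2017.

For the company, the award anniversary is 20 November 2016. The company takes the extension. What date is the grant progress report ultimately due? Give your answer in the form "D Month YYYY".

31 July 2017

6 months after 20 November 2016 falls in May 2017; the last day of that month is 31 May 2017.
Since 31 May 2017 is a Wednesday and not a holiday, the date is unchanged.
Add the 60 calendar-day extension to 31 May 2017: 30 July 2017.
30 July 2017 is a Sunday, so it moves to the next business day, 31 July 2017 (Monday).
Deadline: 31 July 2017.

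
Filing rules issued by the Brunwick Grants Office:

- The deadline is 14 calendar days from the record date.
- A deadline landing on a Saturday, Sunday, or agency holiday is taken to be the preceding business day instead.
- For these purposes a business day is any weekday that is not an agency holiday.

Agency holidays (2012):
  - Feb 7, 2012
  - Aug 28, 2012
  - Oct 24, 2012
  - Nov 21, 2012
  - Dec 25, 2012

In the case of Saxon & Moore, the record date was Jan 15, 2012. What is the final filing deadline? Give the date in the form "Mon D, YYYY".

Jan 27, 2012

From Jan 15, 2012, 14 calendar days later is Jan 29, 2012.
Jan 29, 2012 falls on a Sunday. Rolling to the preceding business day gives Jan 27, 2012, a Friday.
The final due date is Jan 27, 2012.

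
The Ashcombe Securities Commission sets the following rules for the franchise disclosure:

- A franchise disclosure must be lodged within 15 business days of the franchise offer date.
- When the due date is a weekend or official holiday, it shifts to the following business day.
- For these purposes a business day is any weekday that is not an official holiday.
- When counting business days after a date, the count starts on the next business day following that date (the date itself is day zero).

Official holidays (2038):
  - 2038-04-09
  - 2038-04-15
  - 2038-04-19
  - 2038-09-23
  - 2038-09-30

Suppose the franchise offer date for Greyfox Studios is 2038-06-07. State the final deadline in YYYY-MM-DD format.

15 business days after 2038-06-07, excluding weekends and holidays, is 2038-06-28.
Since 2038-06-28 is a Monday and not a holiday, the date is unchanged.
Deadline: 2038-06-28.

2038-06-28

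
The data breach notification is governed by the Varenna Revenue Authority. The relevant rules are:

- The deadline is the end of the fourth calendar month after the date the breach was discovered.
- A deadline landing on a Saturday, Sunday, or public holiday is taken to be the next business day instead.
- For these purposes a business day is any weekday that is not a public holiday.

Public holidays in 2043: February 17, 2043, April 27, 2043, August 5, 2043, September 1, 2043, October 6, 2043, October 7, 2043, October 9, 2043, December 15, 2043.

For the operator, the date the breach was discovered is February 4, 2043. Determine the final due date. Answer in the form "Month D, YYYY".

June 30, 2043

The fourth month after February 4, 2043 is June 2043, whose last day is June 30, 2043.
June 30, 2043 is a Tuesday and not a listed holiday, so it stands.
So the filing is due June 30, 2043.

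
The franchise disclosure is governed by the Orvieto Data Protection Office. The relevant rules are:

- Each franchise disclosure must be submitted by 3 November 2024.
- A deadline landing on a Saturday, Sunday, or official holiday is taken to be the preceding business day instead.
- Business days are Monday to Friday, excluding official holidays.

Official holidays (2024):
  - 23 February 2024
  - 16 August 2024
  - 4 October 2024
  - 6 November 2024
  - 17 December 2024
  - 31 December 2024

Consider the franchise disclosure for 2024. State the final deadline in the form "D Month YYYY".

The stated deadline is 3 November 2024.
Because 3 November 2024 is a Sunday, the deadline becomes 1 November 2024 (Friday).
Final deadline: 1 November 2024.

1 November 2024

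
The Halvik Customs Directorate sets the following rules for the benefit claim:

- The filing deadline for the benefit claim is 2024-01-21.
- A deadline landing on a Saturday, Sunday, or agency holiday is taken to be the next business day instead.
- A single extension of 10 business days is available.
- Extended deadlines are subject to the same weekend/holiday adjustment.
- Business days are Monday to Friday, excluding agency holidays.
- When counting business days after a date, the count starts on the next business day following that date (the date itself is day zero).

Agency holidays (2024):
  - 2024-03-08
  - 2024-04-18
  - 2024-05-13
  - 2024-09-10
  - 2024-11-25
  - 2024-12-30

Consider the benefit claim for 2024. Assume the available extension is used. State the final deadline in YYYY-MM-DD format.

Start from the fixed due date, 2024-01-21.
2024-01-21 falls on a Sunday. Rolling to the next business day gives 2024-01-22, a Monday.
The 10-business-day extension runs from 2024-01-22 to 2024-02-05.
2024-02-05 falls on a Monday, which is a business day, so no adjustment is needed.
So the filing is due 2024-02-05.

2024-02-05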